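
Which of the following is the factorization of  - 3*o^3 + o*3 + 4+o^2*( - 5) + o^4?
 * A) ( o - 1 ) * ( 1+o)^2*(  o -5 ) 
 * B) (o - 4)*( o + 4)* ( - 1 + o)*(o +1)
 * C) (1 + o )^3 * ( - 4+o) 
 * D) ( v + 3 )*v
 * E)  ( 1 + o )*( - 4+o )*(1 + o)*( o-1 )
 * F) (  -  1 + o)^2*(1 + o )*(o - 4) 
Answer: E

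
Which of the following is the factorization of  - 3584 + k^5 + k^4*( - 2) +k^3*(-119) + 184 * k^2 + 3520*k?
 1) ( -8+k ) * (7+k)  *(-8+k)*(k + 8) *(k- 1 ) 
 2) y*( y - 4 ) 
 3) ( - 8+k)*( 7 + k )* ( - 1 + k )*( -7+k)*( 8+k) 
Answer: 1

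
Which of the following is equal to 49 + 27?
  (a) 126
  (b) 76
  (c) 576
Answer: b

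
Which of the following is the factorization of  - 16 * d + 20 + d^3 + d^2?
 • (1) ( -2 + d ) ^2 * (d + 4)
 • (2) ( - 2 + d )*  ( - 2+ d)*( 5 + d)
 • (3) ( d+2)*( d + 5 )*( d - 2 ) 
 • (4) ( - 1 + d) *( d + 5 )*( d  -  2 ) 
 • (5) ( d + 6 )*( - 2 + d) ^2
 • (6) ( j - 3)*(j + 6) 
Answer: 2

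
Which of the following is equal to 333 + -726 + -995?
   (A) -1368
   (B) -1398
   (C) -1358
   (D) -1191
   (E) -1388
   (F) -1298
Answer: E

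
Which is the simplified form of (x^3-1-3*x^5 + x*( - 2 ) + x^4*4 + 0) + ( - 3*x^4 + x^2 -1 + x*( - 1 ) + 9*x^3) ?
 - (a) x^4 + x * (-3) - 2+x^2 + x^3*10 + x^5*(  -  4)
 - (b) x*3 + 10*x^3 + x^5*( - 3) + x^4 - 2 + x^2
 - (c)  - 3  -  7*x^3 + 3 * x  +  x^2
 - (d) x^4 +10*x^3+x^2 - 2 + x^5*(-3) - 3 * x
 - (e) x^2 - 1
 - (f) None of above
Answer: d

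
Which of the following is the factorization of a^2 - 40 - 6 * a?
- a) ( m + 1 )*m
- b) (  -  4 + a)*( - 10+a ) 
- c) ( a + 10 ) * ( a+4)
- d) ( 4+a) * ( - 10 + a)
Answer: d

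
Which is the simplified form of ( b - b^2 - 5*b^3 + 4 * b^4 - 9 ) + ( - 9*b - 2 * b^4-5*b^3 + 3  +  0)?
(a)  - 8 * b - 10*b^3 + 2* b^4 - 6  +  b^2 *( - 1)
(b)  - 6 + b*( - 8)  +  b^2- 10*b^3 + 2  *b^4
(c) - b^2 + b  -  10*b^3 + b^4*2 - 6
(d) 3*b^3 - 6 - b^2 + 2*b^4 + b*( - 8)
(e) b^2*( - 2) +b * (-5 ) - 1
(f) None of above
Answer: a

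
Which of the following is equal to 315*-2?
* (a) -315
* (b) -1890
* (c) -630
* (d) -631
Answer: c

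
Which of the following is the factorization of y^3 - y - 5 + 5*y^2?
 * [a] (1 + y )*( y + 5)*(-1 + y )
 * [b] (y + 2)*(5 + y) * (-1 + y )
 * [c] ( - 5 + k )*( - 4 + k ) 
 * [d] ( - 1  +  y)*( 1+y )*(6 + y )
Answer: a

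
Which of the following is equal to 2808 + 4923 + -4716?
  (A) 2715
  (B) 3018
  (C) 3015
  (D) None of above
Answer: C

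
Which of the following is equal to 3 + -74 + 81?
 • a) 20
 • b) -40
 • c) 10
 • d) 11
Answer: c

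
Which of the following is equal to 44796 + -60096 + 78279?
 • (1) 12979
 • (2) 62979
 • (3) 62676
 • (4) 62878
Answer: 2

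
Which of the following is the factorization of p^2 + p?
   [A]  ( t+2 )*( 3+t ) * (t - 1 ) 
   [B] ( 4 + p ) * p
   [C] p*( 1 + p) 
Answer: C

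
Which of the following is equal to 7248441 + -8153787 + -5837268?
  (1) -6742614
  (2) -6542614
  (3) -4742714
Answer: 1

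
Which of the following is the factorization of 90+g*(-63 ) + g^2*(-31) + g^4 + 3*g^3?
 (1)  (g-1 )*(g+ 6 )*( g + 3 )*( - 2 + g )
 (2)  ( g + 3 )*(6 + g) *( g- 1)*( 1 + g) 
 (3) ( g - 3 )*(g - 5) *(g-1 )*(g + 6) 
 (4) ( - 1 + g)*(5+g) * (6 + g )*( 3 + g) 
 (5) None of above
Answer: 5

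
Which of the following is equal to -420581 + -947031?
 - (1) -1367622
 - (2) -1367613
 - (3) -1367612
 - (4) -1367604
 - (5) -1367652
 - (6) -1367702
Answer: 3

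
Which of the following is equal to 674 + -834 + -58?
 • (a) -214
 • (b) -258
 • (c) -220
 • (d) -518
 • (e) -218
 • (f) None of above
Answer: e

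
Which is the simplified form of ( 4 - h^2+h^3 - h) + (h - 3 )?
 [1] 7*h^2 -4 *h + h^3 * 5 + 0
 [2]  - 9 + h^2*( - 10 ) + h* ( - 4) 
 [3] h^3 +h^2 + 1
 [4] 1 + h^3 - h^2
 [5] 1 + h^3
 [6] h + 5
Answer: 4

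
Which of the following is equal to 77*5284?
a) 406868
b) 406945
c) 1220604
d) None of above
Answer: a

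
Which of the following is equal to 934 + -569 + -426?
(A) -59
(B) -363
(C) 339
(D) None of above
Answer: D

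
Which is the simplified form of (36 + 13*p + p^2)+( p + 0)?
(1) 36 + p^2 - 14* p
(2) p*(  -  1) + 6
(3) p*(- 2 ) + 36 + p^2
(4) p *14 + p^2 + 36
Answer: 4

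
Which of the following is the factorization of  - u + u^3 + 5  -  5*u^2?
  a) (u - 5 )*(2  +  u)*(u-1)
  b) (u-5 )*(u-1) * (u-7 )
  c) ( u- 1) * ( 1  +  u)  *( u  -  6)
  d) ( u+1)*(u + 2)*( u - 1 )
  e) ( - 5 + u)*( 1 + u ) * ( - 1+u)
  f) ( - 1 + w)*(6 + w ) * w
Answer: e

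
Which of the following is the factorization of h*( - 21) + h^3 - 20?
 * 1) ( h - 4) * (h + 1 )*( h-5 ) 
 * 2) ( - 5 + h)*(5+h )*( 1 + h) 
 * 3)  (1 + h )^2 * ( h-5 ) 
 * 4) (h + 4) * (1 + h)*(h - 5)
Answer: 4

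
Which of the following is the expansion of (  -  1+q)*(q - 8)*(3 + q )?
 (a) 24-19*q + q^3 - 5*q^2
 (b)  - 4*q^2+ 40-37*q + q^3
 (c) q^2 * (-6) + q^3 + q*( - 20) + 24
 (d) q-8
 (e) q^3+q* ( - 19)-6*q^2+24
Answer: e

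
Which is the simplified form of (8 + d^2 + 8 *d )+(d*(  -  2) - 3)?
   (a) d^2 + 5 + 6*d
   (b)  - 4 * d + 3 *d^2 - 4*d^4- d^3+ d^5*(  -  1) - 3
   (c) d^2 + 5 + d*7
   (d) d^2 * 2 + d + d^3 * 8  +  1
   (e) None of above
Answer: a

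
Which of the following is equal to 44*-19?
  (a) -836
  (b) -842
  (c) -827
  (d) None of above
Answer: a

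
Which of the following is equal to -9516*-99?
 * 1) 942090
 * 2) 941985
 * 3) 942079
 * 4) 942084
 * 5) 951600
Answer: 4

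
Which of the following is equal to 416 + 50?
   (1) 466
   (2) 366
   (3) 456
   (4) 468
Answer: 1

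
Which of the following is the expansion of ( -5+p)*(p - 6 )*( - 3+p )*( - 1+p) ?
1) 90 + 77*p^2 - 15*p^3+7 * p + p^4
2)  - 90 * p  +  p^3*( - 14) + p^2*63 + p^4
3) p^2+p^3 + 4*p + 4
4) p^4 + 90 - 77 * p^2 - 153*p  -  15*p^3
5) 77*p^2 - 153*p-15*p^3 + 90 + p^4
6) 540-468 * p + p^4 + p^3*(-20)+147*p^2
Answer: 5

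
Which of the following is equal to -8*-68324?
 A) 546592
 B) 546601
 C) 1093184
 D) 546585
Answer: A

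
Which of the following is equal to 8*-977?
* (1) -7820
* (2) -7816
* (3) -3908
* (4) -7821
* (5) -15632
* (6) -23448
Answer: 2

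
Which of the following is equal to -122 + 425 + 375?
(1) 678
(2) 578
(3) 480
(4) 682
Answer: 1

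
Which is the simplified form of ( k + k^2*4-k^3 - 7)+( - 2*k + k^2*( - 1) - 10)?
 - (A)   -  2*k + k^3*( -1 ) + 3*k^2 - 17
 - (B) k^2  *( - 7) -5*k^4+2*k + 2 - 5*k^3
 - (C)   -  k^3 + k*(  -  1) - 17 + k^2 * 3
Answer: C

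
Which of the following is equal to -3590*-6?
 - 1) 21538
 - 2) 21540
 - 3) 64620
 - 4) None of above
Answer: 2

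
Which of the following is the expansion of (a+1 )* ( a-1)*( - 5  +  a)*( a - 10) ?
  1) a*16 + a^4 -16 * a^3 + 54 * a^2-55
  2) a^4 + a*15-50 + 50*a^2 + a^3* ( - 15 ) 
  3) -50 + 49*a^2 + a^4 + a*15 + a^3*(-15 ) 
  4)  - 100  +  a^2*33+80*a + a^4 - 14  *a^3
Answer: 3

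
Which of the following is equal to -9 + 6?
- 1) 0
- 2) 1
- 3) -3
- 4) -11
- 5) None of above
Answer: 3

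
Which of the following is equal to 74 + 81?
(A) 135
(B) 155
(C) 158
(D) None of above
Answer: B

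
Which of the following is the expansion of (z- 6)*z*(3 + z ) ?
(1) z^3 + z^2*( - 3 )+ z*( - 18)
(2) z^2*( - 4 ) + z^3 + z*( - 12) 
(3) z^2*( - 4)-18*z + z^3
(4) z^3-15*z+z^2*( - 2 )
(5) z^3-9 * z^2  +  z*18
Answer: 1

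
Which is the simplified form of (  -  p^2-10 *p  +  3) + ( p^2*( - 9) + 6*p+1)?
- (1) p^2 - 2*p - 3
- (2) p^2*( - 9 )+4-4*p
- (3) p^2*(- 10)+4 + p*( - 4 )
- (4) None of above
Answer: 3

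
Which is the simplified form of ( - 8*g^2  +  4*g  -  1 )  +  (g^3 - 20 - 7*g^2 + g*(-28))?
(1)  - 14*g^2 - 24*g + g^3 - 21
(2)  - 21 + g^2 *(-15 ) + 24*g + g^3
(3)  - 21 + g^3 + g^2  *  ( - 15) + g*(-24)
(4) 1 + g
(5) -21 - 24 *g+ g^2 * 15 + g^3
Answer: 3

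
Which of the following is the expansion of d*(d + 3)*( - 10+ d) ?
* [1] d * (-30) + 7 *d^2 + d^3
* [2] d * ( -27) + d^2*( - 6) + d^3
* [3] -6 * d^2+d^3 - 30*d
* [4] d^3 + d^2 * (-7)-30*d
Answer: 4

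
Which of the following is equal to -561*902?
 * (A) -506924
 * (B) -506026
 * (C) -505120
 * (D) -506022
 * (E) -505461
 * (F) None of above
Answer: D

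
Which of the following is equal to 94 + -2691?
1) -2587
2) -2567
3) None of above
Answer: 3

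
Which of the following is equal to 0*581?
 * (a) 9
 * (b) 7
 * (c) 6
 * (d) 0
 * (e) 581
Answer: d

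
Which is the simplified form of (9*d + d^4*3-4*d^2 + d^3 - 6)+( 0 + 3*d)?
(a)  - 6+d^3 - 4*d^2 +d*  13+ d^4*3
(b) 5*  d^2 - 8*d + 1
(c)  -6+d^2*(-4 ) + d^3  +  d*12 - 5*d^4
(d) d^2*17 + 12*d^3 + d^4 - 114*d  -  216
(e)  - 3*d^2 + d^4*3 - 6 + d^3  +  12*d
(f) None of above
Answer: f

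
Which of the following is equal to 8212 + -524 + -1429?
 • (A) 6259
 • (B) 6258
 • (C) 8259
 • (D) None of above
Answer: A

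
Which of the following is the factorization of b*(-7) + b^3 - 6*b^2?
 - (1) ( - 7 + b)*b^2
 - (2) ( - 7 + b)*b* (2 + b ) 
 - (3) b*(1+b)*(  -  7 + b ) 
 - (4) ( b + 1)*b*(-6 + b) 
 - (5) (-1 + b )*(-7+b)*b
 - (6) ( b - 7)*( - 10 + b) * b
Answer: 3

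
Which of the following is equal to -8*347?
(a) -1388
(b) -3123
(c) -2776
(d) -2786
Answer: c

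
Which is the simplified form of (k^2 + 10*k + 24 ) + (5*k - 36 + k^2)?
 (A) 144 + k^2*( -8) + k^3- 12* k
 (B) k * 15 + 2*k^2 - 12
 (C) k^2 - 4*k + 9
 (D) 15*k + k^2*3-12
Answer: B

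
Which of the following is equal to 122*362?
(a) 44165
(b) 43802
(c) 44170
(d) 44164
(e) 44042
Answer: d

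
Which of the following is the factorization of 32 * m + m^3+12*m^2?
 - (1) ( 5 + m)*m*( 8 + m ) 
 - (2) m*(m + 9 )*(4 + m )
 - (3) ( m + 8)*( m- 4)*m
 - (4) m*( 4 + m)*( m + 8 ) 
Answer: 4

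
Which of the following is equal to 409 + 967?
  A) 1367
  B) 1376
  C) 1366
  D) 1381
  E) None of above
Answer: B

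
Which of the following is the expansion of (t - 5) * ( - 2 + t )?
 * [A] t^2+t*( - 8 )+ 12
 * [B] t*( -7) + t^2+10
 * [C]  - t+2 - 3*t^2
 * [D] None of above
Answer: B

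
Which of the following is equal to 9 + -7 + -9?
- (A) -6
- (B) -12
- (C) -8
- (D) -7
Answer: D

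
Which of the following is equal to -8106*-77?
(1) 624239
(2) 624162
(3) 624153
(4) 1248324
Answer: 2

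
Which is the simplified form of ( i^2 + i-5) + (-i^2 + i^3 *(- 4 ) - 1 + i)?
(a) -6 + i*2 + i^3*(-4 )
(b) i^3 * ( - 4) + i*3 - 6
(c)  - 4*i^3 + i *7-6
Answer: a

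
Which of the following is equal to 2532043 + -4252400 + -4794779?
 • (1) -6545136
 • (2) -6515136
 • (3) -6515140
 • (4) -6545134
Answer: 2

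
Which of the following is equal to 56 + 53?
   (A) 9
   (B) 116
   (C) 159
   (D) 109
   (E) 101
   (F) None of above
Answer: D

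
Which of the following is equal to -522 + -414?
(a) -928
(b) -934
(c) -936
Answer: c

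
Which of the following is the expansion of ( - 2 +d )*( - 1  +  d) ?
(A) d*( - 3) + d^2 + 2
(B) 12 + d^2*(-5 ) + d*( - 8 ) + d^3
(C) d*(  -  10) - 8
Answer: A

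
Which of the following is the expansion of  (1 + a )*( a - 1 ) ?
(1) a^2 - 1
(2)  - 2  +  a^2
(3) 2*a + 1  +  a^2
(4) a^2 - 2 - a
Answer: 1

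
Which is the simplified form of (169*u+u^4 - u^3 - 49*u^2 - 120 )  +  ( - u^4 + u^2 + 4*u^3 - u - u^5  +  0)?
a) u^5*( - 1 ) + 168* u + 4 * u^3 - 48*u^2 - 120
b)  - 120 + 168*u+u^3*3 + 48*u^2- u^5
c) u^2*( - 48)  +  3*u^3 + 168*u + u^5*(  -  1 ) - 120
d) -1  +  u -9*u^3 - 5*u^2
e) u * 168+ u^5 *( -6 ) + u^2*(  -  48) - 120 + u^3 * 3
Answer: c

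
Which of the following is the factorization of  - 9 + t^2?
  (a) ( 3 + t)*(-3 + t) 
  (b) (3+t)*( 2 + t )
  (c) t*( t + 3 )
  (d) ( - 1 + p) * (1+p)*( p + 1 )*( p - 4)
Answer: a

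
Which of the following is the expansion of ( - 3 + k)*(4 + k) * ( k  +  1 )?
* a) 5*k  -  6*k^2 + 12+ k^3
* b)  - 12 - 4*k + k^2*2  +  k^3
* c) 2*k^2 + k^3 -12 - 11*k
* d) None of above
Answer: c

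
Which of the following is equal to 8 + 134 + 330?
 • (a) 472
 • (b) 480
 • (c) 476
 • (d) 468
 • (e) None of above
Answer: a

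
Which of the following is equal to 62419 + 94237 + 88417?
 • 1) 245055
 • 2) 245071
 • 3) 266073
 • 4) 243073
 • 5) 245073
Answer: 5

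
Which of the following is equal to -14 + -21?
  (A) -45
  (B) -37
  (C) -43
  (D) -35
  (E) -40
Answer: D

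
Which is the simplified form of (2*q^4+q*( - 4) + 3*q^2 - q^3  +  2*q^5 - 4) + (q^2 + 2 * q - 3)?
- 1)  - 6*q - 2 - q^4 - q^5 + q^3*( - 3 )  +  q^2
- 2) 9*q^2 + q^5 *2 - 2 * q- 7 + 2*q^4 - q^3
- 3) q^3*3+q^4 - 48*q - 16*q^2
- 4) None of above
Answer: 4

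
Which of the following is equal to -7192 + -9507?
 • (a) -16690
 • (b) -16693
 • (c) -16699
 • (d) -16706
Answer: c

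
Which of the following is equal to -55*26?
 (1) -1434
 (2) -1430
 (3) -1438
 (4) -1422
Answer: 2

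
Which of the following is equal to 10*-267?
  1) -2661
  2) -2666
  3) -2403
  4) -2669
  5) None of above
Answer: 5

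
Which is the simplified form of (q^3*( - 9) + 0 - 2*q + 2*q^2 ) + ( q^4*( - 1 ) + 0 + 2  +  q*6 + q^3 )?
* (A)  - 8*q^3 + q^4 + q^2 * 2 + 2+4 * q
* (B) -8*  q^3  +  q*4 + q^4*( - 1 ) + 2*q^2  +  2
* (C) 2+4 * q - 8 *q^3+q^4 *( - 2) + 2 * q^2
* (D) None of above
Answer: B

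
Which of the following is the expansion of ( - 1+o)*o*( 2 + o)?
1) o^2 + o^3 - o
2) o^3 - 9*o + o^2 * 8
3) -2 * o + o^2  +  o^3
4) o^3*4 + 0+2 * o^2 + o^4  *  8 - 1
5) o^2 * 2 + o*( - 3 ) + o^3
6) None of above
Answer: 3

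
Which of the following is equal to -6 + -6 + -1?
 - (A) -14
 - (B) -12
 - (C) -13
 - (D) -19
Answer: C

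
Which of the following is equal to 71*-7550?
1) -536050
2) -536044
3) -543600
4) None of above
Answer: 1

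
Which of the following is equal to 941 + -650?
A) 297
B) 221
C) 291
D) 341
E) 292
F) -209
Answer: C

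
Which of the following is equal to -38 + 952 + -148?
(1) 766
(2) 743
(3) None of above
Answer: 1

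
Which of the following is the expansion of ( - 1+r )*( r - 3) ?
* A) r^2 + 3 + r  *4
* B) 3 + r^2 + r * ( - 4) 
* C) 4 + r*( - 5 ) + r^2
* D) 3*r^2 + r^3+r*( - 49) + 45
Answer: B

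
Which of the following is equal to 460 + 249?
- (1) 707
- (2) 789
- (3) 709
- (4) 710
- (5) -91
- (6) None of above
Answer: 3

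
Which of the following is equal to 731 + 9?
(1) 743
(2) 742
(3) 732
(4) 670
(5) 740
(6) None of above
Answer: 5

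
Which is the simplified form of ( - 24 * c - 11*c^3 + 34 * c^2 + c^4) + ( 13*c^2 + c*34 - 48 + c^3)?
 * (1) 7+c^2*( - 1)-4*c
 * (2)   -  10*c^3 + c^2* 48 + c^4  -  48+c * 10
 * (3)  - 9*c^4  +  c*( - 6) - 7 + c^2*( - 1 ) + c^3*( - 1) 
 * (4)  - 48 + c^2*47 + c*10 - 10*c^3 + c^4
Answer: 4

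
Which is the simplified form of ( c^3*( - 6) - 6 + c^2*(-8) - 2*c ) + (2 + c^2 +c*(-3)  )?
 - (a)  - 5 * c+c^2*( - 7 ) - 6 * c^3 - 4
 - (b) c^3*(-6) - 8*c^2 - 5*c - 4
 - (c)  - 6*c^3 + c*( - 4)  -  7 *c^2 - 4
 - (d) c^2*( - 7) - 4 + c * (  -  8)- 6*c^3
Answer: a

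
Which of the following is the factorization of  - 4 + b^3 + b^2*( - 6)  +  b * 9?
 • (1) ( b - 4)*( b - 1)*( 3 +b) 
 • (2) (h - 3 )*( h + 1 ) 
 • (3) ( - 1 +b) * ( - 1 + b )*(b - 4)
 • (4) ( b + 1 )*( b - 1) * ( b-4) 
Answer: 3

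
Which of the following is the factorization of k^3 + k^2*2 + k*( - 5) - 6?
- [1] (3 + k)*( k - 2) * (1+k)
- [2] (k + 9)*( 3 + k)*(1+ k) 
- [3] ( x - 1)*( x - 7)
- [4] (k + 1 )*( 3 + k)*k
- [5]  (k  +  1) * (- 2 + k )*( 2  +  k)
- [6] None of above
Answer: 1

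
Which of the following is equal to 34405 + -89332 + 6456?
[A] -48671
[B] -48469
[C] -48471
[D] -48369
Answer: C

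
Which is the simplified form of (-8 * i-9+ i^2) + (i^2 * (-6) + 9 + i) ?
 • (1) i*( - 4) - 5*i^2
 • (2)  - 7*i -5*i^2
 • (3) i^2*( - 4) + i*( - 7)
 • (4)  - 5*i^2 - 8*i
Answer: 2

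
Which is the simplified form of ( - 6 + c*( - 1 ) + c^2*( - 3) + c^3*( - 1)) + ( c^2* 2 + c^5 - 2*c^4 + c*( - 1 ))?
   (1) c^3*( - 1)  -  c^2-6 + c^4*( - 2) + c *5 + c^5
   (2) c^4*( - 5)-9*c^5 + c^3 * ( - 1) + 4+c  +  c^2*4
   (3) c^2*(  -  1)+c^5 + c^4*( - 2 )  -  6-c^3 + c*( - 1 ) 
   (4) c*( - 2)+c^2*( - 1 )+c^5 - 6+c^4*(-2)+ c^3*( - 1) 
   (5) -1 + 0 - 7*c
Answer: 4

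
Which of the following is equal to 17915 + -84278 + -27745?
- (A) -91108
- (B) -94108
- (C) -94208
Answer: B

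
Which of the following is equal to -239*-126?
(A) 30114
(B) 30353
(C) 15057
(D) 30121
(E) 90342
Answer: A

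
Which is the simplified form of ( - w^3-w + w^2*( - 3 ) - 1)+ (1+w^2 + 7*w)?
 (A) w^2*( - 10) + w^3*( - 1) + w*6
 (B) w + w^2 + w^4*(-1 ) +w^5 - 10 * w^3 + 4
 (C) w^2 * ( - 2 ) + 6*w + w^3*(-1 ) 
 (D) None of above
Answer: C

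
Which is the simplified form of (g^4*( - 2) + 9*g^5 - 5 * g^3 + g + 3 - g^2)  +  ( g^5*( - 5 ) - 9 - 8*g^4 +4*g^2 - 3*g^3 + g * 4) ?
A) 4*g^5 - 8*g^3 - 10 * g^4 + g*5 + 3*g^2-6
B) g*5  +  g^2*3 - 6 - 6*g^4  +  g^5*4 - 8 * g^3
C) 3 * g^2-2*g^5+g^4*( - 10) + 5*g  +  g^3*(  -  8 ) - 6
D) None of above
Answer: A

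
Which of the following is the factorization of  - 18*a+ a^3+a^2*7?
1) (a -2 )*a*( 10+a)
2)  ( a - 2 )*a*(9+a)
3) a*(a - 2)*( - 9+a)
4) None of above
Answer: 2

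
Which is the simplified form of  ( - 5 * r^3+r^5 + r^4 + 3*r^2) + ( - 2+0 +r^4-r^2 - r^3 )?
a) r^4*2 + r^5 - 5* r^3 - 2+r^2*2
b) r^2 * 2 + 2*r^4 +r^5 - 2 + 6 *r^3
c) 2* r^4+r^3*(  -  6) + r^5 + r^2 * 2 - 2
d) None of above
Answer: c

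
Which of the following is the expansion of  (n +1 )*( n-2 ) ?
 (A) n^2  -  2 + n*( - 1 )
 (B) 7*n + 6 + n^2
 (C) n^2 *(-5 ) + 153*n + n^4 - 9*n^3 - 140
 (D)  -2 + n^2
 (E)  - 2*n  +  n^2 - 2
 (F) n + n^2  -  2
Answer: A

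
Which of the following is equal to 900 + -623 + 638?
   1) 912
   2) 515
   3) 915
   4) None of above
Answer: 3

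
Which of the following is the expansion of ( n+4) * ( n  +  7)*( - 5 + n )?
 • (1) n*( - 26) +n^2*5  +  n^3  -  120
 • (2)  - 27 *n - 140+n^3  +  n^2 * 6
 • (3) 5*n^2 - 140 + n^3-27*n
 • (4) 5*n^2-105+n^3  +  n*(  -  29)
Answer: 2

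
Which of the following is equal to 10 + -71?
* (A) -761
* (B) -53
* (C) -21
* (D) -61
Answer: D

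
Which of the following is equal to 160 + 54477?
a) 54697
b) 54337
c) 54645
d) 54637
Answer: d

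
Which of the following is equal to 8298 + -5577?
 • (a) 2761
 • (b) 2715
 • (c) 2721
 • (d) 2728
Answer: c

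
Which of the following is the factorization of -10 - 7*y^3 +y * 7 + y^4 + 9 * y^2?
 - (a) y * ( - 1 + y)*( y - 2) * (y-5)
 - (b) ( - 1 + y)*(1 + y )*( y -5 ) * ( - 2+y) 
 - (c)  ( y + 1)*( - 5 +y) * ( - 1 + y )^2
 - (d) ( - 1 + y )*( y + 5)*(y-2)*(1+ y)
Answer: b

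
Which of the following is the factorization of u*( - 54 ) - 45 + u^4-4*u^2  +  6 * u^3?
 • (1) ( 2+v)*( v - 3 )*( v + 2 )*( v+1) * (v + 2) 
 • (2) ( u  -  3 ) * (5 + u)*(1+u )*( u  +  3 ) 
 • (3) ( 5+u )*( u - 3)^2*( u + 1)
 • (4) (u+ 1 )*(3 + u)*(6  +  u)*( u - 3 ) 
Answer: 2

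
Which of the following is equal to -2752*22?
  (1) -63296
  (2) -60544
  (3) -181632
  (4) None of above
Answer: 2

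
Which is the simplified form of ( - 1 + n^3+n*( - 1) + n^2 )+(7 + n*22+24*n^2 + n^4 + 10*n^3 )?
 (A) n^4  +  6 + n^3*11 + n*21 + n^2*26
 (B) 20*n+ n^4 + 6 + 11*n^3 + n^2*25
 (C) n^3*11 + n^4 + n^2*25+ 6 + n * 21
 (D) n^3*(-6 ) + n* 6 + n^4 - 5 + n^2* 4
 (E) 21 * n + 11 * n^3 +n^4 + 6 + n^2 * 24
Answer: C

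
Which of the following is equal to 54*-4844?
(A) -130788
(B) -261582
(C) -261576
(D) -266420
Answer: C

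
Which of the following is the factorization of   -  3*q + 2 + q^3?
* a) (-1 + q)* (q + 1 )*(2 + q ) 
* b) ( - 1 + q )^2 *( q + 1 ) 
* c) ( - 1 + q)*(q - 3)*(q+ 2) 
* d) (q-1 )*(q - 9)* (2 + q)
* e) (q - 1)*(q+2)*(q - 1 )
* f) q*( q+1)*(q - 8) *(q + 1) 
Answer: e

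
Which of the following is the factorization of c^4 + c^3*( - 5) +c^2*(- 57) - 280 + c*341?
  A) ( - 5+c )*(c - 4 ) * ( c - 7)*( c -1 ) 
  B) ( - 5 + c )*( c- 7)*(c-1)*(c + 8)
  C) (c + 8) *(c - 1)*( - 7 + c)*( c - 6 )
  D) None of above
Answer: B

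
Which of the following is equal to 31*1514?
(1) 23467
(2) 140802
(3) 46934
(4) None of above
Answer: 3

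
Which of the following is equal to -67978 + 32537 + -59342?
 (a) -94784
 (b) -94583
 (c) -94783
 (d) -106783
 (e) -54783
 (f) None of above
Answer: c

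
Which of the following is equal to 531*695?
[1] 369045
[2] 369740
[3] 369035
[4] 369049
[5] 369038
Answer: 1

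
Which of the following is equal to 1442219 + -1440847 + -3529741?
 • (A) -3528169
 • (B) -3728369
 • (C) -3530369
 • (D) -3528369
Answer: D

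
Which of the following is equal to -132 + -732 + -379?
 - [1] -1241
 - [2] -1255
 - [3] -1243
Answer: 3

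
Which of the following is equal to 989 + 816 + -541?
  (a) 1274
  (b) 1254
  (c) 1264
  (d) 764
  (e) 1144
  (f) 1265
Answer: c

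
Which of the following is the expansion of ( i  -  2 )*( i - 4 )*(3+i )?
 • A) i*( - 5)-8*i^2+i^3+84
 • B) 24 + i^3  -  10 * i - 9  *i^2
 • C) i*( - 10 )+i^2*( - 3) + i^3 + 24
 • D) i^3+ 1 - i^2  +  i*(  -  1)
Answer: C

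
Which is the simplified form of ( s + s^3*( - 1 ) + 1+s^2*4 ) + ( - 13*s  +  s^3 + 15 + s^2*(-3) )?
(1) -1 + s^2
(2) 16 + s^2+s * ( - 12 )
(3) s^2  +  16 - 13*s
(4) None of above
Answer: 2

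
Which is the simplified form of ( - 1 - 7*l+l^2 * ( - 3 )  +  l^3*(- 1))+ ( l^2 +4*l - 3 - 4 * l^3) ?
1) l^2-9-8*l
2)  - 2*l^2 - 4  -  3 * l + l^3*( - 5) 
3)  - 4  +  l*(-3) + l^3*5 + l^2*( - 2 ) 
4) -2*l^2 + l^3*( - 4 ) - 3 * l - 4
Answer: 2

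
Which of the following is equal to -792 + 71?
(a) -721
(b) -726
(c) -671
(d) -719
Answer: a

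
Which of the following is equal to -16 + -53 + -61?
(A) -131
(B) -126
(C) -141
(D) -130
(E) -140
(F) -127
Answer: D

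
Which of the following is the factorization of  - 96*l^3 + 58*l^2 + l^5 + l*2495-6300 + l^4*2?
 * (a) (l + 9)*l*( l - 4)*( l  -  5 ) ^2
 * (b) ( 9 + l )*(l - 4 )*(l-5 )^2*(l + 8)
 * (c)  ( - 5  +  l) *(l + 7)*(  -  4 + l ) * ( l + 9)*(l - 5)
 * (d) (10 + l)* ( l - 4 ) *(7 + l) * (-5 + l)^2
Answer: c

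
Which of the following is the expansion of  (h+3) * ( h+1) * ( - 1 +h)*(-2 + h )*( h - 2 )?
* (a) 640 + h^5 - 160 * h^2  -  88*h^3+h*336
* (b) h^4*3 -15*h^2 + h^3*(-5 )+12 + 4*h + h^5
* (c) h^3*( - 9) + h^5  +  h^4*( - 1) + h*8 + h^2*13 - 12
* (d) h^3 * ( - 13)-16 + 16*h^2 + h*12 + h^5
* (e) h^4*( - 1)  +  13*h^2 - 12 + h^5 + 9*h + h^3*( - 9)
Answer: c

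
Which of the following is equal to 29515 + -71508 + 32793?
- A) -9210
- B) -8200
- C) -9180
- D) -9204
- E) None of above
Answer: E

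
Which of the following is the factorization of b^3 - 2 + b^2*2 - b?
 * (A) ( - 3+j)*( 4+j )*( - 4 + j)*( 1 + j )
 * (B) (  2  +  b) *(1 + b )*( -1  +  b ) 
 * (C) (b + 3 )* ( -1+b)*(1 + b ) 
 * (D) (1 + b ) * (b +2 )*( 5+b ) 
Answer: B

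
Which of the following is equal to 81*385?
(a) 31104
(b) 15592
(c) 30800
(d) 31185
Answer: d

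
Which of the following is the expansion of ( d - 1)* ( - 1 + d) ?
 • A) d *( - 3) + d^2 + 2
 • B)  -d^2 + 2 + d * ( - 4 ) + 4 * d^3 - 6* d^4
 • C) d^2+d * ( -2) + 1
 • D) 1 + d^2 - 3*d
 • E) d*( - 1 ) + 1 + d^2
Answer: C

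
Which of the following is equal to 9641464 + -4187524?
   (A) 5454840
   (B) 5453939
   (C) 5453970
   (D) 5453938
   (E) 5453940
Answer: E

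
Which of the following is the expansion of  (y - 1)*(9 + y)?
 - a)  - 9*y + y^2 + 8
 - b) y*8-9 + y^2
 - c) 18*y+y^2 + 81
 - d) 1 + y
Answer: b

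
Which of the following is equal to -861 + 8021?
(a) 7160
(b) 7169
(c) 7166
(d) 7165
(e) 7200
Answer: a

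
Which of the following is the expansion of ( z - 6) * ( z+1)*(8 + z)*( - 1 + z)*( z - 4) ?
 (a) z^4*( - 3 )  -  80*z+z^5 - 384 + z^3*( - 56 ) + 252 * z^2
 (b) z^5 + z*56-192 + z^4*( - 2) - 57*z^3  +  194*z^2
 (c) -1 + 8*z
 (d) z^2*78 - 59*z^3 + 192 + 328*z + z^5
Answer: b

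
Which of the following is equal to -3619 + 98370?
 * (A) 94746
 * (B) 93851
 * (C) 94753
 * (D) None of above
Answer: D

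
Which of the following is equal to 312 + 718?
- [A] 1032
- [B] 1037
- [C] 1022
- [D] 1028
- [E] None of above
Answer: E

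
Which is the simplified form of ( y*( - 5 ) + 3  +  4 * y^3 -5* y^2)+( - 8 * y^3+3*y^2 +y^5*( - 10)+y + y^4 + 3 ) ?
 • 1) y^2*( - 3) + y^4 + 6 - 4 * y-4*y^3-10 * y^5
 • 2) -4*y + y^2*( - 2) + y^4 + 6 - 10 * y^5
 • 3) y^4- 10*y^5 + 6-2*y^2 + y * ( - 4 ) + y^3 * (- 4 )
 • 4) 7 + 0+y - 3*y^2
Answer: 3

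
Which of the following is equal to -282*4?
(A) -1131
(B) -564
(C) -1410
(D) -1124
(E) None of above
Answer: E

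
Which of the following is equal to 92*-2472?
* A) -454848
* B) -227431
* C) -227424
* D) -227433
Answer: C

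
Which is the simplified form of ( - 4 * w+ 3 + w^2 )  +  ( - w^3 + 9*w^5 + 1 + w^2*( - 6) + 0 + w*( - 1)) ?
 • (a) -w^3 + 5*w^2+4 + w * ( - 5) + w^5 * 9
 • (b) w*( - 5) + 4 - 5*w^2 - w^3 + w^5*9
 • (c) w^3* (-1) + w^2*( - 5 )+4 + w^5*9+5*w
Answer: b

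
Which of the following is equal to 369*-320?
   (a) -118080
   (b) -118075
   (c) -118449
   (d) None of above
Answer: a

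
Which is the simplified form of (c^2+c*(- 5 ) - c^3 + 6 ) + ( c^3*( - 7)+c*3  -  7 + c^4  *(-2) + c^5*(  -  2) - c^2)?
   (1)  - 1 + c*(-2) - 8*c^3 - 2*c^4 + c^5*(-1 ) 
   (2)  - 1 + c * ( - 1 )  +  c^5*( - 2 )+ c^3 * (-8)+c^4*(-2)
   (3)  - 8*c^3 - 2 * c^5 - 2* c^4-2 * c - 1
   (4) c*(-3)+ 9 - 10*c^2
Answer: 3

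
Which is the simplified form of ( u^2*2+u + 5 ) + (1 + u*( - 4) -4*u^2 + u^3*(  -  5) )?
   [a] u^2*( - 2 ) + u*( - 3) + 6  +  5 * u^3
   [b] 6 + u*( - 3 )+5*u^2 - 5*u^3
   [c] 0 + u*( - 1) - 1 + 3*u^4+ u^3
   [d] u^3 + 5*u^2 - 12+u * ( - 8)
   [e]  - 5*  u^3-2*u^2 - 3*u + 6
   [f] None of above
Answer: e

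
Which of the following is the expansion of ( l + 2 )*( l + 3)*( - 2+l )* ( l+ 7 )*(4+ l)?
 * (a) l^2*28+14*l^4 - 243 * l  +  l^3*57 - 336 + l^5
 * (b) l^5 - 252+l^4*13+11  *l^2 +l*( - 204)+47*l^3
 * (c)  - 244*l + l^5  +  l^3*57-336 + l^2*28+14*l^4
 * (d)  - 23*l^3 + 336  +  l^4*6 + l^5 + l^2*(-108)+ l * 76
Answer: c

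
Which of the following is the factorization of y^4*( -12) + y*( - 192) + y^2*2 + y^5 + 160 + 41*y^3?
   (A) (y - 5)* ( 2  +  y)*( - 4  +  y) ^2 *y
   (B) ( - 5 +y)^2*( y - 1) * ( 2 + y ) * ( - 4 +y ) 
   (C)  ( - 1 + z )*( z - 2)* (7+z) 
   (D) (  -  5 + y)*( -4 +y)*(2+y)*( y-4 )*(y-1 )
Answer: D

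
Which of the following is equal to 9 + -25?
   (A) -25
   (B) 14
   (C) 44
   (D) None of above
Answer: D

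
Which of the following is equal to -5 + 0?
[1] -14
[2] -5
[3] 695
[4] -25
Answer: 2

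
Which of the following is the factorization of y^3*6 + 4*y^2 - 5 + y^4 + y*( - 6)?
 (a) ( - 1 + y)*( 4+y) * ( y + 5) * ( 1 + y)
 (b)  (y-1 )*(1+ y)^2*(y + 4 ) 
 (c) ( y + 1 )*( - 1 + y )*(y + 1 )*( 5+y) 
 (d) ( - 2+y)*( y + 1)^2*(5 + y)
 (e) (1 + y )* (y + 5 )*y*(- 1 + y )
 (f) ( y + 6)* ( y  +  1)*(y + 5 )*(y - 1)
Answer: c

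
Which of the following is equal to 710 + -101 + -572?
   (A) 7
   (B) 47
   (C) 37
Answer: C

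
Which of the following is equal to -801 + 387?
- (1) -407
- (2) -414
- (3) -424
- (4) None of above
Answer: 2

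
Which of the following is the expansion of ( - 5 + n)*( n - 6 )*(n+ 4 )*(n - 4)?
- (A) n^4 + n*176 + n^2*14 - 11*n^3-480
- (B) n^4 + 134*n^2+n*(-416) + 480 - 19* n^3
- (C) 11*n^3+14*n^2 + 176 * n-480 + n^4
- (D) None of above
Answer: A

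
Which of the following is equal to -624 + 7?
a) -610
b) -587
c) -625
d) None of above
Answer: d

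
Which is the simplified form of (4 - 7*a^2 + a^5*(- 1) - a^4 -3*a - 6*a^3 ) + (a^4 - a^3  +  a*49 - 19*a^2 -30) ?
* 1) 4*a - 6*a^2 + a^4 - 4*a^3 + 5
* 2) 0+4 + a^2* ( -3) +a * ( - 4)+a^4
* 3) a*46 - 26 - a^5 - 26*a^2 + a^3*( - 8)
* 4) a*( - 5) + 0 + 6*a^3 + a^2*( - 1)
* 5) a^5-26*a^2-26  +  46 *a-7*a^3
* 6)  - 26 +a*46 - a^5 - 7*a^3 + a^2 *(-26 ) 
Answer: 6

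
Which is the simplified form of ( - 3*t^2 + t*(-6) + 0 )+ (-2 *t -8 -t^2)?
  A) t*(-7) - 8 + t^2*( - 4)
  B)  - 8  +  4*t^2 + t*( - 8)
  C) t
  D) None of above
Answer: D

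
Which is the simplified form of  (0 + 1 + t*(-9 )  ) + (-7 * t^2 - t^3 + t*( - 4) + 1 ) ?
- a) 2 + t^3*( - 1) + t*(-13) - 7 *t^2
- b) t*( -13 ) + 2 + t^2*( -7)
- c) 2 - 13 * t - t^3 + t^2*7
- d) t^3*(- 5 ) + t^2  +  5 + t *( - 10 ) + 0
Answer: a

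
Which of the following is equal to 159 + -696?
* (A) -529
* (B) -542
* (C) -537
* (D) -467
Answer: C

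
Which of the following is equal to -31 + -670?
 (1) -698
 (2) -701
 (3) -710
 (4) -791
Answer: 2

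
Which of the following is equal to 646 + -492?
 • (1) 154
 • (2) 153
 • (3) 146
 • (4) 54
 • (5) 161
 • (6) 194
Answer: 1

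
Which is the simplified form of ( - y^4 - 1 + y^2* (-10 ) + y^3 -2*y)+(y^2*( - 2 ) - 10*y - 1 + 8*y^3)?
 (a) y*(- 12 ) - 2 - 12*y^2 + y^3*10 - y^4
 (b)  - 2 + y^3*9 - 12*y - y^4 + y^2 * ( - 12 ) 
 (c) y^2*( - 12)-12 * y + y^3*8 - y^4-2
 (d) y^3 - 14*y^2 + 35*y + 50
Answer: b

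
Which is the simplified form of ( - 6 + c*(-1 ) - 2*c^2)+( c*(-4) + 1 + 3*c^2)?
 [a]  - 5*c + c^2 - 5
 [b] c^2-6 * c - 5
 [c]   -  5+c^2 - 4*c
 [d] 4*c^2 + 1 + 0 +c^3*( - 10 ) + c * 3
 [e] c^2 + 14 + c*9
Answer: a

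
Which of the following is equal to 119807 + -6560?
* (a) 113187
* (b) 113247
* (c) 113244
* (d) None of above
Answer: b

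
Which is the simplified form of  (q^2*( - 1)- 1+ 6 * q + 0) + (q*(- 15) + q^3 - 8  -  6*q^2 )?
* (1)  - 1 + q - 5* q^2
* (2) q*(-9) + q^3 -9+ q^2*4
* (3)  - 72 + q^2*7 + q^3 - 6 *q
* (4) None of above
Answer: 4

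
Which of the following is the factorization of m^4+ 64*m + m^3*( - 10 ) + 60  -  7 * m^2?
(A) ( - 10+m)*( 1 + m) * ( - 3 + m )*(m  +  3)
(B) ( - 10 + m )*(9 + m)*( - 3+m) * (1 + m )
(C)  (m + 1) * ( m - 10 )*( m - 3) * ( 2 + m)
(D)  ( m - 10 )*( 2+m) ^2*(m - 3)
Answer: C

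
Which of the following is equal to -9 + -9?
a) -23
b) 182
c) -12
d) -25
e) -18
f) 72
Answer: e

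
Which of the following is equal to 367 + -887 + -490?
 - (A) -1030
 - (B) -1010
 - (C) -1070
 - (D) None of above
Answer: B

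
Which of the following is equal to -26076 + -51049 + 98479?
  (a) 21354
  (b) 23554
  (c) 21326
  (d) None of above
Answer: a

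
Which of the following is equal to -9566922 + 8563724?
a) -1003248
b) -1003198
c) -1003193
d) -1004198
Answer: b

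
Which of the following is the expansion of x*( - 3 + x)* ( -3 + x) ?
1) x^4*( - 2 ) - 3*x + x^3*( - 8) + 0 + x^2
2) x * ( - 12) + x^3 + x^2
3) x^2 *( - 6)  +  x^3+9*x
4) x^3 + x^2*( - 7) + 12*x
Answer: 3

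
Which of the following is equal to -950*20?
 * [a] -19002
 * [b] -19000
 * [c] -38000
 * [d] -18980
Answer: b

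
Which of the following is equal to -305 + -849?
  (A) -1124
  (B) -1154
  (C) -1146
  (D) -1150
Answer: B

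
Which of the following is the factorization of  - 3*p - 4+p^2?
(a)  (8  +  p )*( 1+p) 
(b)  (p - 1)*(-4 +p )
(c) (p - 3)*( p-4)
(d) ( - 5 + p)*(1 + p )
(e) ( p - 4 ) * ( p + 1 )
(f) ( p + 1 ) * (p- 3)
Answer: e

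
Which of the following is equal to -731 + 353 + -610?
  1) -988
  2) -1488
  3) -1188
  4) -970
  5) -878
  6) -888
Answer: 1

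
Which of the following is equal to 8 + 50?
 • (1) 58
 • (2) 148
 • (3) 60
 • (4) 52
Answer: 1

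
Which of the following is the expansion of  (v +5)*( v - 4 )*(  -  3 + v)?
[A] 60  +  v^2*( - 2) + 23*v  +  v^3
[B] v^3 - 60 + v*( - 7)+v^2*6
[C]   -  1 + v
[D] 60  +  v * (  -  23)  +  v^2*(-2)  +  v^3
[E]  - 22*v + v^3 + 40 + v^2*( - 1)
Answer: D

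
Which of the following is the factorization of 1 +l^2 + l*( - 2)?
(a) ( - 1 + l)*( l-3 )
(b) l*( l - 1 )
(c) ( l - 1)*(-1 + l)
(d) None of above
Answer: c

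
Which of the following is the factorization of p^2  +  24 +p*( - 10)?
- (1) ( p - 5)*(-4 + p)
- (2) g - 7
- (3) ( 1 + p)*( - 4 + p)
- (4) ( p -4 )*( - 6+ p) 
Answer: 4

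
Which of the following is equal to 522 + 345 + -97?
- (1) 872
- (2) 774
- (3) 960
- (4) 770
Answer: 4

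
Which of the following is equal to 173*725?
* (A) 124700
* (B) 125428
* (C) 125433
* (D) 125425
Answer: D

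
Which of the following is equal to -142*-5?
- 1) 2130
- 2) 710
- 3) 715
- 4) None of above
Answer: 2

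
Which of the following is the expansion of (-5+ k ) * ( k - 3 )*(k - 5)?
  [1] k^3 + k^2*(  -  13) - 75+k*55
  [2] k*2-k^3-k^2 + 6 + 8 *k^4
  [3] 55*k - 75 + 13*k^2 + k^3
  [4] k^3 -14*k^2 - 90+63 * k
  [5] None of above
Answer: 1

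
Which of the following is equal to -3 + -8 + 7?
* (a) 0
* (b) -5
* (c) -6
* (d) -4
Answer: d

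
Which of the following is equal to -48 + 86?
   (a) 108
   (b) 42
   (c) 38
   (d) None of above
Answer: c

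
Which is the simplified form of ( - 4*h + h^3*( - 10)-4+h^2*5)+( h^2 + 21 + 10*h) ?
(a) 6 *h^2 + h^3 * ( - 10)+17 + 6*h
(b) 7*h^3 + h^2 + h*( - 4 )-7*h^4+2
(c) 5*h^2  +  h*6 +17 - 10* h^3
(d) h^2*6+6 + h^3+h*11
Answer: a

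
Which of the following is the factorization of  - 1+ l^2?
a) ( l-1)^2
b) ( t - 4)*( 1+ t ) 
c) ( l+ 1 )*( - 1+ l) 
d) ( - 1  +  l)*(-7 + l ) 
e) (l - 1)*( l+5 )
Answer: c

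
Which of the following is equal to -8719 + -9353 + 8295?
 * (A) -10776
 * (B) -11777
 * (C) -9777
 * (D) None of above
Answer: C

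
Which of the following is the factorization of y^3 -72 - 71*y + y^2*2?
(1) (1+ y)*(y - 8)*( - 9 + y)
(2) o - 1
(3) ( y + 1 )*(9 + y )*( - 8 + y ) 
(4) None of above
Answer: 3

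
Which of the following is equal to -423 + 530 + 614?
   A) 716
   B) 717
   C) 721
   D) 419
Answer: C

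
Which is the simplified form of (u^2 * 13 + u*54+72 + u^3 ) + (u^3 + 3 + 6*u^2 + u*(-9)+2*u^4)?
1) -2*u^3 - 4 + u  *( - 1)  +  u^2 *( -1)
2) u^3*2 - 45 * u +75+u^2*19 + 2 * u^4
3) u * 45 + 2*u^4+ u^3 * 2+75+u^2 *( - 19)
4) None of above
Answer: 4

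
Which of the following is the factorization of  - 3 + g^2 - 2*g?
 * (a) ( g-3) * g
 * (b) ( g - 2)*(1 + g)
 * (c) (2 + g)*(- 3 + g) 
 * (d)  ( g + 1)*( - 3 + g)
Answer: d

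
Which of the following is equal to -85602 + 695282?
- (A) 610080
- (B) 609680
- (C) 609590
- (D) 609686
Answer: B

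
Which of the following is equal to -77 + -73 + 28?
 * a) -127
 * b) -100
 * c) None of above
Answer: c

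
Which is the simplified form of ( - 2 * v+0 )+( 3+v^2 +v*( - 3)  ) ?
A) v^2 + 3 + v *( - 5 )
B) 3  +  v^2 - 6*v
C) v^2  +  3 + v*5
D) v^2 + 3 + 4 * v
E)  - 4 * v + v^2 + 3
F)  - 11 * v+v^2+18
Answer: A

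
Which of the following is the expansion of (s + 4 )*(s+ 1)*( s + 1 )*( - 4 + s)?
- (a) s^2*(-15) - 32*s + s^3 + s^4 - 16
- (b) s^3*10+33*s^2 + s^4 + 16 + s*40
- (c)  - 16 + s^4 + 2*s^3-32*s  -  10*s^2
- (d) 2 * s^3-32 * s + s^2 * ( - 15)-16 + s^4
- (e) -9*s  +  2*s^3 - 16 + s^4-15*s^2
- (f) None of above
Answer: d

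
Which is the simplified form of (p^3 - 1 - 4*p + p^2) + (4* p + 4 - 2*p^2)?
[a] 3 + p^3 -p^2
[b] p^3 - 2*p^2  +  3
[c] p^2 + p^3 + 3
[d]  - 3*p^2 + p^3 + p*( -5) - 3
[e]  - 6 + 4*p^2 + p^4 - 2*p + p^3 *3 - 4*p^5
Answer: a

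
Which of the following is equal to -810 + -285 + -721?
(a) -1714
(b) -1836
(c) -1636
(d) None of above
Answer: d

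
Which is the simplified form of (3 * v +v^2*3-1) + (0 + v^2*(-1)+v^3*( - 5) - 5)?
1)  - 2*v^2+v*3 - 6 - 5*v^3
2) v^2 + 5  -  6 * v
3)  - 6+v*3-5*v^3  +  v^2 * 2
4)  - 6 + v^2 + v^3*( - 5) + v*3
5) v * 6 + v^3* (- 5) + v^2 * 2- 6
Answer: 3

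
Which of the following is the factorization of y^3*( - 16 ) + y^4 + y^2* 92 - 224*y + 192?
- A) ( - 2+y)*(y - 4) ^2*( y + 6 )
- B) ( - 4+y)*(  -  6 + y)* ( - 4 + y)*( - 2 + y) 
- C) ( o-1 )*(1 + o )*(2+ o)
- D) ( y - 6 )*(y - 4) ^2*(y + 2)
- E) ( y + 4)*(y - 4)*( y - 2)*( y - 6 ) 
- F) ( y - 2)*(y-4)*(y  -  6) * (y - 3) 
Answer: B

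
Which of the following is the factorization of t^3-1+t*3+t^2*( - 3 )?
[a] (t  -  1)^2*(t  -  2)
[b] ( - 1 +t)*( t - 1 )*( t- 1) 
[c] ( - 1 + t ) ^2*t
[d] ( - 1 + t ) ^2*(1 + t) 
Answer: b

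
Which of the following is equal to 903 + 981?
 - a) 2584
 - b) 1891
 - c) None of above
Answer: c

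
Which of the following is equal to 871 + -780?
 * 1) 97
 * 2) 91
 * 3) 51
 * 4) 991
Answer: 2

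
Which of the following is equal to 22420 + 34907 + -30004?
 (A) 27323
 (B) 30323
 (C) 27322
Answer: A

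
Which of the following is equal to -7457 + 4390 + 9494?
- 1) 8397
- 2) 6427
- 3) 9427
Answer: 2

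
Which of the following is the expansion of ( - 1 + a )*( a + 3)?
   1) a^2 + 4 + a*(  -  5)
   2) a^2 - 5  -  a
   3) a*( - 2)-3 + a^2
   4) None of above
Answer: 4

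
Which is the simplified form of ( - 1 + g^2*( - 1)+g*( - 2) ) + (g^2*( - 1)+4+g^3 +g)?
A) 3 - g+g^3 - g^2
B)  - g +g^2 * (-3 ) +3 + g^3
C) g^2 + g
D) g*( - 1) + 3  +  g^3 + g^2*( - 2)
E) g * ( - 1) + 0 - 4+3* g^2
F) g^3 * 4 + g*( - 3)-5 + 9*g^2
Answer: D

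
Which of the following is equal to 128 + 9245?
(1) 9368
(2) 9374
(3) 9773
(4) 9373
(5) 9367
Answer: 4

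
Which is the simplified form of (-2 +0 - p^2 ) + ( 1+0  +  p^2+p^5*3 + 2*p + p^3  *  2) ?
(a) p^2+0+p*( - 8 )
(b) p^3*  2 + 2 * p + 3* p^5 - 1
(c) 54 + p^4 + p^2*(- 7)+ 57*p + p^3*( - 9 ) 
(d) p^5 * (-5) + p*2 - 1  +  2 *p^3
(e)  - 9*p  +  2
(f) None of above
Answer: b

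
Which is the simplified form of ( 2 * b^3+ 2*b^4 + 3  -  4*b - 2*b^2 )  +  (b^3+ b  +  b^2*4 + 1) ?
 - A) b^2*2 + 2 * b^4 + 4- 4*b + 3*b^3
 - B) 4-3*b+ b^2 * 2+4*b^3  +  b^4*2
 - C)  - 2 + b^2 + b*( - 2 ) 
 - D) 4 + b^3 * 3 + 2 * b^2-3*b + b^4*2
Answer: D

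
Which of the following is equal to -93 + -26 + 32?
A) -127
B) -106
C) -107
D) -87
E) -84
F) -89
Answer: D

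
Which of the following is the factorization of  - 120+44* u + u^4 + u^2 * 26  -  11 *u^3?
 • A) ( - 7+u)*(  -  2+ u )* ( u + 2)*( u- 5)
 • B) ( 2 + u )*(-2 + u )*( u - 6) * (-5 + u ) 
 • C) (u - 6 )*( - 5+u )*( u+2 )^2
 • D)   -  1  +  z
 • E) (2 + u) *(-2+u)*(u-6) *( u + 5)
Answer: B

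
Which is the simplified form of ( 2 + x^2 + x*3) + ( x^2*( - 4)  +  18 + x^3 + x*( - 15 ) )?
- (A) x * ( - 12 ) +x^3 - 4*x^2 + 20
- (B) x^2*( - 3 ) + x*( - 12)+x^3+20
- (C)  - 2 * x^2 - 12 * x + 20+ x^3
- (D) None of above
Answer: B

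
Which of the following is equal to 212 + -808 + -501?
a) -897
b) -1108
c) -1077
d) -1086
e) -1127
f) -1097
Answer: f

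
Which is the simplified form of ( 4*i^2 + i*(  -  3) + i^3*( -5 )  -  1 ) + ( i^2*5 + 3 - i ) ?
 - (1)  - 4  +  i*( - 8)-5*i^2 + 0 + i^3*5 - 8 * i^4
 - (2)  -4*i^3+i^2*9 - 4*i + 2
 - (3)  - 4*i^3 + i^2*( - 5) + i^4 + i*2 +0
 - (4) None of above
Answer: 4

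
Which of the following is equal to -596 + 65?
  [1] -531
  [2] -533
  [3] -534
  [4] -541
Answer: 1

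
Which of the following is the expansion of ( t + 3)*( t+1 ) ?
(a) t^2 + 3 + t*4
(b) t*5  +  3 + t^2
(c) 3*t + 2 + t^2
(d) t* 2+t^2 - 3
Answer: a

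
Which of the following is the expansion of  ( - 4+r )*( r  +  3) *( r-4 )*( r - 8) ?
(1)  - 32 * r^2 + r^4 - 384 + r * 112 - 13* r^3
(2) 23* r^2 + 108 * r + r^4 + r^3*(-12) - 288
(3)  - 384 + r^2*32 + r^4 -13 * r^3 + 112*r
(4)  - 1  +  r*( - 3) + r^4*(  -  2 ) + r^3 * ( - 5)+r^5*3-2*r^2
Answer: 3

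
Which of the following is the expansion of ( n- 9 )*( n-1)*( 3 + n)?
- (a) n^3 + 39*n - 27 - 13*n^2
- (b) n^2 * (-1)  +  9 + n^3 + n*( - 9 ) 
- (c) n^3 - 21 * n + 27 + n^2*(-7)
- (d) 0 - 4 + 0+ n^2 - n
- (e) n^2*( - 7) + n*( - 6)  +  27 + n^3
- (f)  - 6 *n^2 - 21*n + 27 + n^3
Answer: c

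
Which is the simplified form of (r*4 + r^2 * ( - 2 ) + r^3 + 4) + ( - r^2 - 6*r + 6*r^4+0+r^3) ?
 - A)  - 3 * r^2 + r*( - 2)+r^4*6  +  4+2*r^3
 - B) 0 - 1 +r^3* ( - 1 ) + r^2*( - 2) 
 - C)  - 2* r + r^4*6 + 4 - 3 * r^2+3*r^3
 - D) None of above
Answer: A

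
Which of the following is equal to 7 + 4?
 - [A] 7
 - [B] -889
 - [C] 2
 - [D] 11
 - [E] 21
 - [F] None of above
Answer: D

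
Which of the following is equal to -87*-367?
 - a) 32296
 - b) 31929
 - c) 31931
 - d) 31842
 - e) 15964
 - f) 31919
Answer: b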